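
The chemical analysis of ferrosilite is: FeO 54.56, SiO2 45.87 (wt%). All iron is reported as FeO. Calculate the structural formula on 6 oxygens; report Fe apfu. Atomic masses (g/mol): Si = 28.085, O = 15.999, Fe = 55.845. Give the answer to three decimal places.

FeO: 54.56/71.844 = 0.75942 mol → 0.75942 mol Fe, 0.75942 mol O.
SiO2: 45.87/60.083 = 0.76344 mol → 0.76344 mol Si, 1.52688 mol O.
Total oxygen = 2.28630 mol. Normalization factor = 6/2.28630 = 2.62433.
Fe per 6 O = 0.75942 × 2.62433 = 1.993.

1.993 Fe apfu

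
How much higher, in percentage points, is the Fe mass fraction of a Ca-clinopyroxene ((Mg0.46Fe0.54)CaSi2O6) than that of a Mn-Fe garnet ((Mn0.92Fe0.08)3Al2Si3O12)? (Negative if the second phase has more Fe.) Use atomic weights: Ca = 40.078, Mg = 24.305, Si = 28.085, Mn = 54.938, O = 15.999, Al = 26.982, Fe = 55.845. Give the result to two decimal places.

10.20 percentage points

Fe in (Mg0.46Fe0.54)CaSi2O6: molar mass 233.579 g/mol; 0.54×55.845 = 30.156 g → 12.91 wt%.
Fe in (Mn0.92Fe0.08)3Al2Si3O12: molar mass 495.239 g/mol; 0.24×55.845 = 13.403 g → 2.71 wt%.
Difference = 12.91 − 2.71 = 10.20 percentage points.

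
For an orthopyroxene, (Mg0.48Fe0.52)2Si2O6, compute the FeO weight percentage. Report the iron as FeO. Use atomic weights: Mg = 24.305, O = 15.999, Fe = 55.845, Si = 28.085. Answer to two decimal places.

M((Mg0.48Fe0.52)2Si2O6) = 233.576 g/mol; M(FeO) = 71.844 g/mol.
Moles FeO per formula unit = 1.04 Fe ÷ 1 = 1.0400.
FeO fraction = (1.0400 × 71.844) / 233.576 = 74.718/233.576 = 0.3199.

31.99 wt%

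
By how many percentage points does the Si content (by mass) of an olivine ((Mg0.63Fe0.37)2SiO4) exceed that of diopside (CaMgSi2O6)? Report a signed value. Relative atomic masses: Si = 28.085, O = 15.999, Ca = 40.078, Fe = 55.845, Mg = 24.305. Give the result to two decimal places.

-8.82 percentage points

M((Mg0.63Fe0.37)2SiO4) = 164.031 g/mol, so wt% Si = 28.085/164.031 × 100 = 17.12%.
M(CaMgSi2O6) = 216.547 g/mol, so wt% Si = 56.170/216.547 × 100 = 25.94%.
17.12 − 25.94 = -8.82 pp.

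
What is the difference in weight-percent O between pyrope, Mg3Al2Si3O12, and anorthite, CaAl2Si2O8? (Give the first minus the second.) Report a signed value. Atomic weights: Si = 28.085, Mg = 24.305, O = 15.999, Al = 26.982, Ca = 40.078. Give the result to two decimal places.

First mineral: 191.988 g O in 403.122 g formula = 47.63 wt% O.
Second mineral: 127.992 g O in 278.204 g formula = 46.01 wt% O.
47.63% − 46.01% gives a difference of 1.62 percentage points.

1.62 percentage points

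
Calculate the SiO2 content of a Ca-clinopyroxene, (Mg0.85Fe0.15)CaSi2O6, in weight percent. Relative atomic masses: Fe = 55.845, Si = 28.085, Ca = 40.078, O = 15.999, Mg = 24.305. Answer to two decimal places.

M((Mg0.85Fe0.15)CaSi2O6) = 221.278 g/mol; M(SiO2) = 60.083 g/mol.
Moles SiO2 per formula unit = 2 Si ÷ 1 = 2.0000.
SiO2 fraction = (2.0000 × 60.083) / 221.278 = 120.166/221.278 = 0.5431.

54.31 wt%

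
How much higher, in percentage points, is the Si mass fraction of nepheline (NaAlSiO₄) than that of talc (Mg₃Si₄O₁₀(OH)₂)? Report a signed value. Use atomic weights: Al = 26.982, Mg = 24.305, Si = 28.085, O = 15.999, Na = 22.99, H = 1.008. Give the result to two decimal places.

-9.85 percentage points

M(NaAlSiO₄) = 142.053 g/mol, so wt% Si = 28.085/142.053 × 100 = 19.77%.
M(Mg₃Si₄O₁₀(OH)₂) = 379.259 g/mol, so wt% Si = 112.340/379.259 × 100 = 29.62%.
19.77 − 29.62 = -9.85 pp.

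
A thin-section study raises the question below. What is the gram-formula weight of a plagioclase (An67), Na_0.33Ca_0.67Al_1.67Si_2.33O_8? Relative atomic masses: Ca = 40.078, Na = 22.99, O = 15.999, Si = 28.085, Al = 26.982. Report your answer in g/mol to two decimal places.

272.93 g/mol

M = 0.33×22.99 + 0.67×40.078 + 1.67×26.982 + 2.33×28.085 + 8×15.999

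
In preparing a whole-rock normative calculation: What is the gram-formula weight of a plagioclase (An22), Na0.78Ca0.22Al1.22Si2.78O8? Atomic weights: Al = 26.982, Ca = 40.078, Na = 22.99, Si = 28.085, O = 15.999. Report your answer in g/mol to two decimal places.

265.74 g/mol

M = 0.78·22.99 + 0.22·40.078 + 1.22·26.982 + 2.78·28.085 + 8·15.999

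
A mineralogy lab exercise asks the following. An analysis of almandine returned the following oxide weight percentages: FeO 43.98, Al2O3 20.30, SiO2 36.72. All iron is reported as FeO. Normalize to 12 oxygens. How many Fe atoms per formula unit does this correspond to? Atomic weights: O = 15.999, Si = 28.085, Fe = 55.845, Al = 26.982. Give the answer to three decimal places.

3.021 Fe apfu

43.98 wt% FeO ÷ 71.844 g/mol = 0.61216 mol, giving 0.61216 Fe and 0.61216 O.
20.30 wt% Al2O3 ÷ 101.961 g/mol = 0.19910 mol, giving 0.39820 Al and 0.59730 O.
36.72 wt% SiO2 ÷ 60.083 g/mol = 0.61115 mol, giving 0.61115 Si and 1.22230 O.
Oxygen sums to 2.43176; scaling by 12/2.43176 = 4.93470 puts the formula on 12 O.
Fe: 0.61216 × 4.93470 = 3.021 atoms per formula unit.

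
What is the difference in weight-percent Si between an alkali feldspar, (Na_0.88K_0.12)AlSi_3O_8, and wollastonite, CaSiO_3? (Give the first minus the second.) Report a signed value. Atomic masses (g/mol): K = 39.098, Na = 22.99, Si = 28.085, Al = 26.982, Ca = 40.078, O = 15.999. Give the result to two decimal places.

7.72 percentage points

M((Na_0.88K_0.12)AlSi_3O_8) = 264.152 g/mol, so wt% Si = 84.255/264.152 × 100 = 31.90%.
M(CaSiO_3) = 116.160 g/mol, so wt% Si = 28.085/116.160 × 100 = 24.18%.
31.90 − 24.18 = 7.72 pp.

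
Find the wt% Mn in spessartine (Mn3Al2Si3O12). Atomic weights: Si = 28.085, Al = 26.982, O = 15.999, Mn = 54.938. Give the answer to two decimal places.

Formula mass = 3·54.938 + 2·26.982 + 3·28.085 + 12·15.999 = 495.021 g/mol, of which 164.814 g is Mn.
So Mn makes up 164.814/495.021 = 0.3329 of the mass, i.e. 33.29%.

33.29 mass %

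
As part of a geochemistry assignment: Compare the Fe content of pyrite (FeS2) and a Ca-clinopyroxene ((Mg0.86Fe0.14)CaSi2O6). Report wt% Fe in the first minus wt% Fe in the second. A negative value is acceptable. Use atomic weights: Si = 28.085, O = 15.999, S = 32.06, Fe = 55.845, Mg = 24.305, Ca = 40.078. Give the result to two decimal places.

M(FeS2) = 119.965 g/mol, so wt% Fe = 55.845/119.965 × 100 = 46.55%.
M((Mg0.86Fe0.14)CaSi2O6) = 220.963 g/mol, so wt% Fe = 7.818/220.963 × 100 = 3.54%.
46.55 − 3.54 = 43.01 pp.

43.01 percentage points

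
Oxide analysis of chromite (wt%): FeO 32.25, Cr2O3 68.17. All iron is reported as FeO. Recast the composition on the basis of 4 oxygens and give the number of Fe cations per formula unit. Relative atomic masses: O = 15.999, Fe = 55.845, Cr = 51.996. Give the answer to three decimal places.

1.001 Fe apfu

FeO: 32.25/71.844 = 0.44889 mol → 0.44889 mol Fe, 0.44889 mol O.
Cr2O3: 68.17/151.989 = 0.44852 mol → 0.89704 mol Cr, 1.34556 mol O.
Total oxygen = 1.79445 mol. Normalization factor = 4/1.79445 = 2.22910.
Fe per 4 O = 0.44889 × 2.22910 = 1.001.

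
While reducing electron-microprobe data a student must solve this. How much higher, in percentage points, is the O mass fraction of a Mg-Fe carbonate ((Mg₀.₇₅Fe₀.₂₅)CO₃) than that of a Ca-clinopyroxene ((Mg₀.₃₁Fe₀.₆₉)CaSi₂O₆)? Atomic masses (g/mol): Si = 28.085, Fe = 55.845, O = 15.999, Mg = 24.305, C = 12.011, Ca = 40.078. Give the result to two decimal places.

11.78 percentage points

First mineral: 47.997 g O in 92.198 g formula = 52.06 wt% O.
Second mineral: 95.994 g O in 238.310 g formula = 40.28 wt% O.
52.06% − 40.28% gives a difference of 11.78 percentage points.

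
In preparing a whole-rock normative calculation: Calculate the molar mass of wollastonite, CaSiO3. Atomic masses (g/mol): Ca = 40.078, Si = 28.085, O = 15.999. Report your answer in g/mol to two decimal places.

116.16 g/mol

M = 1*40.078 + 1*28.085 + 3*15.999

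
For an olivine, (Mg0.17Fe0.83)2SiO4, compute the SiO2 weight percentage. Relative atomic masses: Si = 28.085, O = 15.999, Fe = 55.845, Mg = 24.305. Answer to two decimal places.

31.12 wt%

M((Mg0.17Fe0.83)2SiO4) = 193.047 g/mol; M(SiO2) = 60.083 g/mol.
Moles SiO2 per formula unit = 1 Si ÷ 1 = 1.0000.
SiO2 fraction = (1.0000 × 60.083) / 193.047 = 60.083/193.047 = 0.3112.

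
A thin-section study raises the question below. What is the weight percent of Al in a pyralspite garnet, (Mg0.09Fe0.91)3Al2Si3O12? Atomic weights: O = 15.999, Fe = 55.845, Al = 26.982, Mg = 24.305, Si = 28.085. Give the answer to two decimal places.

M((Mg0.09Fe0.91)3Al2Si3O12) = 489.226 g/mol.
Al contributes 2 × 26.982 = 53.964 g per mole.
53.964/489.226 = 0.1103 → 11.03%.

11.03 weight percent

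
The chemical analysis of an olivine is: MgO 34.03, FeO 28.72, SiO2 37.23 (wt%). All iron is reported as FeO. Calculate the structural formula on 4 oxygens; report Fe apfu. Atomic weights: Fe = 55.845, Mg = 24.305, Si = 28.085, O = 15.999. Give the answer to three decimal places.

0.644 Fe apfu

MgO: 34.03/40.304 = 0.84433 mol → 0.84433 mol Mg, 0.84433 mol O.
FeO: 28.72/71.844 = 0.39976 mol → 0.39976 mol Fe, 0.39976 mol O.
SiO2: 37.23/60.083 = 0.61964 mol → 0.61964 mol Si, 1.23928 mol O.
Total oxygen = 2.48337 mol. Normalization factor = 4/2.48337 = 1.61071.
Fe per 4 O = 0.39976 × 1.61071 = 0.644.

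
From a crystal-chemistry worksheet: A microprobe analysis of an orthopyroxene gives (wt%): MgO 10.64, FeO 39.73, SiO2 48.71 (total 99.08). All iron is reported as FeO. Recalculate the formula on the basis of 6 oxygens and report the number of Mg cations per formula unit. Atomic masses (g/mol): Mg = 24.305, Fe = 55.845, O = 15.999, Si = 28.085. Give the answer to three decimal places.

MgO (M=40.304): mol = 0.26399; Mg = 0.26399, O = 0.26399.
FeO (M=71.844): mol = 0.55300; Fe = 0.55300, O = 0.55300.
SiO2 (M=60.083): mol = 0.81071; Si = 0.81071, O = 1.62142.
ΣO = 2.43841; factor = 6/ΣO = 2.46062.
Mg apfu = 0.26399 × 2.46062 = 0.650.

0.650 Mg apfu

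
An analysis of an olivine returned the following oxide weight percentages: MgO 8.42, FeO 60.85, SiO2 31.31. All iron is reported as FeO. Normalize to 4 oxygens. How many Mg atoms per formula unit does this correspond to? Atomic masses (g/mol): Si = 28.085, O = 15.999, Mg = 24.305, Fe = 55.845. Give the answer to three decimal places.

MgO: 8.42/40.304 = 0.20891 mol → 0.20891 mol Mg, 0.20891 mol O.
FeO: 60.85/71.844 = 0.84697 mol → 0.84697 mol Fe, 0.84697 mol O.
SiO2: 31.31/60.083 = 0.52111 mol → 0.52111 mol Si, 1.04222 mol O.
Total oxygen = 2.09810 mol. Normalization factor = 4/2.09810 = 1.90649.
Mg per 4 O = 0.20891 × 1.90649 = 0.398.

0.398 Mg apfu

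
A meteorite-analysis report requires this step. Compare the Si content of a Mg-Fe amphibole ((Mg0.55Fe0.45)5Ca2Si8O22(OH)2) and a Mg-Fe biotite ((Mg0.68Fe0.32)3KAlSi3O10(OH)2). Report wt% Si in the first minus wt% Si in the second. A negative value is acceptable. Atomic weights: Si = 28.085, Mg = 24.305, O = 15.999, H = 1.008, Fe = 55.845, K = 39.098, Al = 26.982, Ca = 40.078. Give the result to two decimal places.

Si in (Mg0.55Fe0.45)5Ca2Si8O22(OH)2: molar mass 883.318 g/mol; 8×28.085 = 224.680 g → 25.44 wt%.
Si in (Mg0.68Fe0.32)3KAlSi3O10(OH)2: molar mass 447.532 g/mol; 3×28.085 = 84.255 g → 18.83 wt%.
Difference = 25.44 − 18.83 = 6.61 percentage points.

6.61 percentage points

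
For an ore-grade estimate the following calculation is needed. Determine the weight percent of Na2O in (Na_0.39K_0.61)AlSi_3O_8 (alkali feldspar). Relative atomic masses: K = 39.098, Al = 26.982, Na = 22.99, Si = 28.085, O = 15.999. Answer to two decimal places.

4.44 wt%

Molar mass of (Na_0.39K_0.61)AlSi_3O_8 = 0.39×22.99 + 0.61×39.098 + 1×26.982 + 3×28.085 + 8×15.999 = 272.045 g/mol.
Each formula unit contains 0.39 Na, equivalent to 0.39/2 = 0.1950 mol Na2O.
M(Na2O) = 2×22.99 + 1×15.999 = 61.979 g/mol.
Mass of Na2O per formula unit = 0.1950 × 61.979 = 12.086 g.
Na2O wt% = 12.086 / 272.045 × 100 = 4.44%.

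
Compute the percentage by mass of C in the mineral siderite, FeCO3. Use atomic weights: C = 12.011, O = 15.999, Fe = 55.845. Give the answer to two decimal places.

Formula mass = 1*55.845 + 1*12.011 + 3*15.999 = 115.853 g/mol, of which 12.011 g is C.
So C makes up 12.011/115.853 = 0.1037 of the mass, i.e. 10.37%.

10.37 mass %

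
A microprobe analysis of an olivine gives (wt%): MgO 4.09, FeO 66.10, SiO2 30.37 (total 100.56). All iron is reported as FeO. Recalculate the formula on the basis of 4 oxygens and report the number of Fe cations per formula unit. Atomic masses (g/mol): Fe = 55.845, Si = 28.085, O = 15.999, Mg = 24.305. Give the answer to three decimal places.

1.811 Fe apfu

4.09 wt% MgO ÷ 40.304 g/mol = 0.10148 mol, giving 0.10148 Mg and 0.10148 O.
66.10 wt% FeO ÷ 71.844 g/mol = 0.92005 mol, giving 0.92005 Fe and 0.92005 O.
30.37 wt% SiO2 ÷ 60.083 g/mol = 0.50547 mol, giving 0.50547 Si and 1.01094 O.
Oxygen sums to 2.03247; scaling by 4/2.03247 = 1.96805 puts the formula on 4 O.
Fe: 0.92005 × 1.96805 = 1.811 atoms per formula unit.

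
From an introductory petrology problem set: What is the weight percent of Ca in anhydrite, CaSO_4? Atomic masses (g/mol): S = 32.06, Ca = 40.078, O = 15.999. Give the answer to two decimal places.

Formula mass = 1·40.078 + 1·32.06 + 4·15.999 = 136.134 g/mol, of which 40.078 g is Ca.
So Ca makes up 40.078/136.134 = 0.2944 of the mass, i.e. 29.44%.

29.44 mass %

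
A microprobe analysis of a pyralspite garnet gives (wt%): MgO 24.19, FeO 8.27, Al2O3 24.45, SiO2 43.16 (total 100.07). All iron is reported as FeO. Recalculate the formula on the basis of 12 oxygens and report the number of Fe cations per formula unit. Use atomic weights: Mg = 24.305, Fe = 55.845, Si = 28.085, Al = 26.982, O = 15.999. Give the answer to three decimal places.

0.481 Fe apfu

24.19 wt% MgO ÷ 40.304 g/mol = 0.60019 mol, giving 0.60019 Mg and 0.60019 O.
8.27 wt% FeO ÷ 71.844 g/mol = 0.11511 mol, giving 0.11511 Fe and 0.11511 O.
24.45 wt% Al2O3 ÷ 101.961 g/mol = 0.23980 mol, giving 0.47960 Al and 0.71940 O.
43.16 wt% SiO2 ÷ 60.083 g/mol = 0.71834 mol, giving 0.71834 Si and 1.43668 O.
Oxygen sums to 2.87138; scaling by 12/2.87138 = 4.17918 puts the formula on 12 O.
Fe: 0.11511 × 4.17918 = 0.481 atoms per formula unit.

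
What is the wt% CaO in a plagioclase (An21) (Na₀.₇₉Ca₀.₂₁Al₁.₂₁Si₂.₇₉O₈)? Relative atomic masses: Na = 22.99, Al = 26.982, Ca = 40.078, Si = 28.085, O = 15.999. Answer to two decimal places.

Formula mass = 265.576 g/mol.
0.21 Ca → 0.2100 mol CaO per formula unit; M(CaO) = 56.077, so CaO mass = 11.776 g.
11.776/265.576 × 100 = 4.43 wt%.

4.43 wt%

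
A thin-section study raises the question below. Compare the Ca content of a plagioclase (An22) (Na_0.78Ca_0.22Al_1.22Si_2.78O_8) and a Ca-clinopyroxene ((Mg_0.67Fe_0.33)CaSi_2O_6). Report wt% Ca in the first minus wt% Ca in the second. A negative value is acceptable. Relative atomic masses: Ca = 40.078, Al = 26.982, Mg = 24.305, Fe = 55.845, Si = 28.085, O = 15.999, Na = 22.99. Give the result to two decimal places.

-14.34 percentage points

First mineral: 8.817 g Ca in 265.736 g formula = 3.32 wt% Ca.
Second mineral: 40.078 g Ca in 226.955 g formula = 17.66 wt% Ca.
3.32% − 17.66% gives a difference of -14.34 percentage points.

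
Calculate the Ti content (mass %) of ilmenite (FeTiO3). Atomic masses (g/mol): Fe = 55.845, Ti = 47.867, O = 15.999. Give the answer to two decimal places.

M(FeTiO3) = 151.709 g/mol.
Ti contributes 1 × 47.867 = 47.867 g per mole.
47.867/151.709 = 0.3155 → 31.55%.

31.55 mass %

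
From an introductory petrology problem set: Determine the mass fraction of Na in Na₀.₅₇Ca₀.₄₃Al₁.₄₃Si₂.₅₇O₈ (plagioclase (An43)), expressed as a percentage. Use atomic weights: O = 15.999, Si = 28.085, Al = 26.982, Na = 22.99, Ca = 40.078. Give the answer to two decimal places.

4.87 wt%

M(Na₀.₅₇Ca₀.₄₃Al₁.₄₃Si₂.₅₇O₈) = 269.093 g/mol.
Na contributes 0.57 × 22.99 = 13.104 g per mole.
13.104/269.093 = 0.0487 → 4.87%.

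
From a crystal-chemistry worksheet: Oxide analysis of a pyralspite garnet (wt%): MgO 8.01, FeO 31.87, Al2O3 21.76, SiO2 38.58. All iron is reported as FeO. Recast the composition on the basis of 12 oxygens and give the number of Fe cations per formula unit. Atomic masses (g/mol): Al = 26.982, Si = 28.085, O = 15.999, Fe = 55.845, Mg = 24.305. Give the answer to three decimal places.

8.01 wt% MgO ÷ 40.304 g/mol = 0.19874 mol, giving 0.19874 Mg and 0.19874 O.
31.87 wt% FeO ÷ 71.844 g/mol = 0.44360 mol, giving 0.44360 Fe and 0.44360 O.
21.76 wt% Al2O3 ÷ 101.961 g/mol = 0.21341 mol, giving 0.42682 Al and 0.64023 O.
38.58 wt% SiO2 ÷ 60.083 g/mol = 0.64211 mol, giving 0.64211 Si and 1.28422 O.
Oxygen sums to 2.56679; scaling by 12/2.56679 = 4.67510 puts the formula on 12 O.
Fe: 0.44360 × 4.67510 = 2.074 atoms per formula unit.

2.074 Fe apfu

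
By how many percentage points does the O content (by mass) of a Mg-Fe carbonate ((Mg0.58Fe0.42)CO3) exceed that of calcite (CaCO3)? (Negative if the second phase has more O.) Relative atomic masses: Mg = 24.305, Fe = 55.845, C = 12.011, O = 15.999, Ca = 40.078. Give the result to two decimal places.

First mineral: 47.997 g O in 97.560 g formula = 49.20 wt% O.
Second mineral: 47.997 g O in 100.086 g formula = 47.96 wt% O.
49.20% − 47.96% gives a difference of 1.24 percentage points.

1.24 percentage points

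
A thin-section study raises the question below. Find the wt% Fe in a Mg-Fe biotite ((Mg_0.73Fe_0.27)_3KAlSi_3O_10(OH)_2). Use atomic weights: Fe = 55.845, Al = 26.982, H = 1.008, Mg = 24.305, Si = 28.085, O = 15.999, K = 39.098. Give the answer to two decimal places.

10.22 weight percent

Formula mass = 2.19·24.305 + 0.81·55.845 + 1·39.098 + 1·26.982 + 3·28.085 + 12·15.999 + 2·1.008 = 442.801 g/mol, of which 45.234 g is Fe.
So Fe makes up 45.234/442.801 = 0.1022 of the mass, i.e. 10.22%.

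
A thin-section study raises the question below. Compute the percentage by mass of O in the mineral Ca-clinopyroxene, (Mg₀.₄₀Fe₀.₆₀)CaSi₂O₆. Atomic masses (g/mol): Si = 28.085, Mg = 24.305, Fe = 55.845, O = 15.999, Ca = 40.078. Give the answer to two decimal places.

40.77 mass %

M((Mg₀.₄₀Fe₀.₆₀)CaSi₂O₆) = 235.471 g/mol.
O contributes 6 × 15.999 = 95.994 g per mole.
95.994/235.471 = 0.4077 → 40.77%.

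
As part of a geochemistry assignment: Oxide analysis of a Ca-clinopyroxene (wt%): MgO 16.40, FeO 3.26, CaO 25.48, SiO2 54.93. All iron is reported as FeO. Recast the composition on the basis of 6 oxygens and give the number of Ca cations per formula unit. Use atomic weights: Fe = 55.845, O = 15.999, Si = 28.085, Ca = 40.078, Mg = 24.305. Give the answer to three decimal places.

0.997 Ca apfu

16.40 wt% MgO ÷ 40.304 g/mol = 0.40691 mol, giving 0.40691 Mg and 0.40691 O.
3.26 wt% FeO ÷ 71.844 g/mol = 0.04538 mol, giving 0.04538 Fe and 0.04538 O.
25.48 wt% CaO ÷ 56.077 g/mol = 0.45438 mol, giving 0.45438 Ca and 0.45438 O.
54.93 wt% SiO2 ÷ 60.083 g/mol = 0.91424 mol, giving 0.91424 Si and 1.82848 O.
Oxygen sums to 2.73515; scaling by 6/2.73515 = 2.19366 puts the formula on 6 O.
Ca: 0.45438 × 2.19366 = 0.997 atoms per formula unit.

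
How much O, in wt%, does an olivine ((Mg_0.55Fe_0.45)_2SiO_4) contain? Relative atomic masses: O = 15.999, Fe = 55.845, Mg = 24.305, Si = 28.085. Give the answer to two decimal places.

Molar mass of (Mg_0.55Fe_0.45)_2SiO_4: 1.10*24.305 + 0.90*55.845 + 1*28.085 + 4*15.999 = 169.077 g/mol.
Mass of O per formula unit: 4 × 15.999 = 63.996 g.
Weight fraction O = 63.996 / 169.077 = 0.3785.

37.85 wt%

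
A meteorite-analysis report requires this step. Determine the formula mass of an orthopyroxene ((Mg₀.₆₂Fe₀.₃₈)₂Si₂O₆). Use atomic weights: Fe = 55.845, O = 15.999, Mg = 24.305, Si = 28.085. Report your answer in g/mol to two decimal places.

Mg: 1.24 × 24.305 = 30.1382
Fe: 0.76 × 55.845 = 42.4422
Si: 2 × 28.085 = 56.1700
O: 6 × 15.999 = 95.9940
Summing the contributions gives the formula mass.

224.74 g/mol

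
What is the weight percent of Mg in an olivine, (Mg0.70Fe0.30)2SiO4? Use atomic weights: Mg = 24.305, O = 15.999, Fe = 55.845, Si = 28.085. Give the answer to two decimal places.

21.32 weight percent

M((Mg0.70Fe0.30)2SiO4) = 159.615 g/mol.
Mg contributes 1.40 × 24.305 = 34.027 g per mole.
34.027/159.615 = 0.2132 → 21.32%.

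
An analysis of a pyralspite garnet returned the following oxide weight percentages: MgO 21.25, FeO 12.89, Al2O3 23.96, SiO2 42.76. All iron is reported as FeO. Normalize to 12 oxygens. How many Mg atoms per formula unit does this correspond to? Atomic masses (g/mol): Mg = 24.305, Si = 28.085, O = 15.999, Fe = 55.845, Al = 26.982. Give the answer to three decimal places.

MgO: 21.25/40.304 = 0.52724 mol → 0.52724 mol Mg, 0.52724 mol O.
FeO: 12.89/71.844 = 0.17942 mol → 0.17942 mol Fe, 0.17942 mol O.
Al2O3: 23.96/101.961 = 0.23499 mol → 0.46998 mol Al, 0.70497 mol O.
SiO2: 42.76/60.083 = 0.71168 mol → 0.71168 mol Si, 1.42336 mol O.
Total oxygen = 2.83499 mol. Normalization factor = 12/2.83499 = 4.23282.
Mg per 12 O = 0.52724 × 4.23282 = 2.232.

2.232 Mg apfu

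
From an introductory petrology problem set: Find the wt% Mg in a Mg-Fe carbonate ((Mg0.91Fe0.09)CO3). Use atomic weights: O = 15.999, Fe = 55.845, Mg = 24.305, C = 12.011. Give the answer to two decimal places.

M((Mg0.91Fe0.09)CO3) = 87.152 g/mol.
Mg contributes 0.91 × 24.305 = 22.118 g per mole.
22.118/87.152 = 0.2538 → 25.38%.

25.38 mass %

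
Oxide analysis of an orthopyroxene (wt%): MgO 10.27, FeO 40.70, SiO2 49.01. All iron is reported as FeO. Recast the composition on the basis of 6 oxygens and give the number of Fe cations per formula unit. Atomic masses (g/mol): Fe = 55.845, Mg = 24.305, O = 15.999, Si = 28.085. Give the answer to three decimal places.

1.386 Fe apfu

MgO: 10.27/40.304 = 0.25481 mol → 0.25481 mol Mg, 0.25481 mol O.
FeO: 40.70/71.844 = 0.56651 mol → 0.56651 mol Fe, 0.56651 mol O.
SiO2: 49.01/60.083 = 0.81570 mol → 0.81570 mol Si, 1.63140 mol O.
Total oxygen = 2.45272 mol. Normalization factor = 6/2.45272 = 2.44626.
Fe per 6 O = 0.56651 × 2.44626 = 1.386.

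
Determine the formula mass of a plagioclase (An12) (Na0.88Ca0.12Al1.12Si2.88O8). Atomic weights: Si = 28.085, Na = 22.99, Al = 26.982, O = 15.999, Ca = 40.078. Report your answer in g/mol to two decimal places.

The formula mass is the sum 0.88(22.99) + 0.12(40.078) + 1.12(26.982) + 2.88(28.085) + 8(15.999).

264.14 g/mol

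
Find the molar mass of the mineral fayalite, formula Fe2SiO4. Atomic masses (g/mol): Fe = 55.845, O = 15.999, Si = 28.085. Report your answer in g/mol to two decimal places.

203.77 g/mol

The formula mass is the sum 2(55.845) + 1(28.085) + 4(15.999).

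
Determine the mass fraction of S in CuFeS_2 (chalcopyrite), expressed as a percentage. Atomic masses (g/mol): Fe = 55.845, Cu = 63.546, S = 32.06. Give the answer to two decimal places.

Formula mass = 1·63.546 + 1·55.845 + 2·32.06 = 183.511 g/mol, of which 64.120 g is S.
So S makes up 64.120/183.511 = 0.3494 of the mass, i.e. 34.94%.

34.94 weight percent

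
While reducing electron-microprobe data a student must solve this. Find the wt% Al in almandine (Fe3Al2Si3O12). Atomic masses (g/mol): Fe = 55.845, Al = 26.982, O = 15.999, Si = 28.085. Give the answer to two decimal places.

10.84 wt%

M(Fe3Al2Si3O12) = 497.742 g/mol.
Al contributes 2 × 26.982 = 53.964 g per mole.
53.964/497.742 = 0.1084 → 10.84%.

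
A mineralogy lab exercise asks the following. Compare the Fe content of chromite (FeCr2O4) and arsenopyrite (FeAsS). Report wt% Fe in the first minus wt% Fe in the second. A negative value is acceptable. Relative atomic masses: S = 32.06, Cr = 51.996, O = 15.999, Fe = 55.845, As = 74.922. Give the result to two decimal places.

First mineral: 55.845 g Fe in 223.833 g formula = 24.95 wt% Fe.
Second mineral: 55.845 g Fe in 162.827 g formula = 34.30 wt% Fe.
24.95% − 34.30% gives a difference of -9.35 percentage points.

-9.35 percentage points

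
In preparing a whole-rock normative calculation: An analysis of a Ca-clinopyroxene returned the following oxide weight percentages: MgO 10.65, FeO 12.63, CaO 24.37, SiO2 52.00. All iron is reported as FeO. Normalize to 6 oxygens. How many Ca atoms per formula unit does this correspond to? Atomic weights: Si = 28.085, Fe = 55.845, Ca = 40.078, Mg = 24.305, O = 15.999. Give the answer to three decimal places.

1.001 Ca apfu

MgO: 10.65/40.304 = 0.26424 mol → 0.26424 mol Mg, 0.26424 mol O.
FeO: 12.63/71.844 = 0.17580 mol → 0.17580 mol Fe, 0.17580 mol O.
CaO: 24.37/56.077 = 0.43458 mol → 0.43458 mol Ca, 0.43458 mol O.
SiO2: 52.00/60.083 = 0.86547 mol → 0.86547 mol Si, 1.73094 mol O.
Total oxygen = 2.60556 mol. Normalization factor = 6/2.60556 = 2.30277.
Ca per 6 O = 0.43458 × 2.30277 = 1.001.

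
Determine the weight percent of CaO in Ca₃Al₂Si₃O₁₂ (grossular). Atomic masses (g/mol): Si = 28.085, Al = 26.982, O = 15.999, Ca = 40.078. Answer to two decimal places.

Molar mass of Ca₃Al₂Si₃O₁₂ = 3*40.078 + 2*26.982 + 3*28.085 + 12*15.999 = 450.441 g/mol.
Each formula unit contains 3 Ca, equivalent to 3/1 = 3.0000 mol CaO.
M(CaO) = 1×40.078 + 1×15.999 = 56.077 g/mol.
Mass of CaO per formula unit = 3.0000 × 56.077 = 168.231 g.
CaO wt% = 168.231 / 450.441 × 100 = 37.35%.

37.35 wt%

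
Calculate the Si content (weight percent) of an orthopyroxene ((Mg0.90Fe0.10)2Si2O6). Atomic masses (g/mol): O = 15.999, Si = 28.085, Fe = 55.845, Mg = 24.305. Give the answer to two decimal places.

27.12 weight percent

Formula mass = 1.80*24.305 + 0.20*55.845 + 2*28.085 + 6*15.999 = 207.082 g/mol, of which 56.170 g is Si.
So Si makes up 56.170/207.082 = 0.2712 of the mass, i.e. 27.12%.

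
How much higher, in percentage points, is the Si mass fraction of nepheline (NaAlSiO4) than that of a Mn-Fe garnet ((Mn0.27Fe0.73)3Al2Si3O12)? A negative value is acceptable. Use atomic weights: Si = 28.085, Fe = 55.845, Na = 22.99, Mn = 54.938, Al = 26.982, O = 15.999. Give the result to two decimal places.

M(NaAlSiO4) = 142.053 g/mol, so wt% Si = 28.085/142.053 × 100 = 19.77%.
M((Mn0.27Fe0.73)3Al2Si3O12) = 497.007 g/mol, so wt% Si = 84.255/497.007 × 100 = 16.95%.
19.77 − 16.95 = 2.82 pp.

2.82 percentage points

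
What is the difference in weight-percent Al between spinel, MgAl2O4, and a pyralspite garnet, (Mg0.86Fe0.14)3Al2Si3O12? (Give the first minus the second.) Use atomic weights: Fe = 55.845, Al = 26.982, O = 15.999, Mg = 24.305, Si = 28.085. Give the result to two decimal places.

24.97 percentage points

M(MgAl2O4) = 142.265 g/mol, so wt% Al = 53.964/142.265 × 100 = 37.93%.
M((Mg0.86Fe0.14)3Al2Si3O12) = 416.369 g/mol, so wt% Al = 53.964/416.369 × 100 = 12.96%.
37.93 − 12.96 = 24.97 pp.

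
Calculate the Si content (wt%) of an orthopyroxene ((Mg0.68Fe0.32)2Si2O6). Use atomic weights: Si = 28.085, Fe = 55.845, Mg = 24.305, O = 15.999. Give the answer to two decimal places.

25.42 wt%

Molar mass of (Mg0.68Fe0.32)2Si2O6: 1.36*24.305 + 0.64*55.845 + 2*28.085 + 6*15.999 = 220.960 g/mol.
Mass of Si per formula unit: 2 × 28.085 = 56.170 g.
Weight fraction Si = 56.170 / 220.960 = 0.2542.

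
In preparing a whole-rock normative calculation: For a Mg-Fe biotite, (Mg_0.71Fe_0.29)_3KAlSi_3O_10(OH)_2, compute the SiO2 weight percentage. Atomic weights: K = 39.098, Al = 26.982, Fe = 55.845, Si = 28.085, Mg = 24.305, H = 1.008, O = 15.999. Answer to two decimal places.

40.53 wt%

M((Mg_0.71Fe_0.29)_3KAlSi_3O_10(OH)_2) = 444.694 g/mol; M(SiO2) = 60.083 g/mol.
Moles SiO2 per formula unit = 3 Si ÷ 1 = 3.0000.
SiO2 fraction = (3.0000 × 60.083) / 444.694 = 180.249/444.694 = 0.4053.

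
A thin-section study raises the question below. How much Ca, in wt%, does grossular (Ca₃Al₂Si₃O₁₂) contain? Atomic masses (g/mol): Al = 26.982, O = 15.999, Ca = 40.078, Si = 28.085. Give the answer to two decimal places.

26.69 wt%

Formula mass = 3*40.078 + 2*26.982 + 3*28.085 + 12*15.999 = 450.441 g/mol, of which 120.234 g is Ca.
So Ca makes up 120.234/450.441 = 0.2669 of the mass, i.e. 26.69%.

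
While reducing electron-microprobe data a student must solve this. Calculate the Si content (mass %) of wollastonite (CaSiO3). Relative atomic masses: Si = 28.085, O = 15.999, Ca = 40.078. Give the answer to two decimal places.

24.18 mass %

Molar mass of CaSiO3: 1×40.078 + 1×28.085 + 3×15.999 = 116.160 g/mol.
Mass of Si per formula unit: 1 × 28.085 = 28.085 g.
Weight fraction Si = 28.085 / 116.160 = 0.2418.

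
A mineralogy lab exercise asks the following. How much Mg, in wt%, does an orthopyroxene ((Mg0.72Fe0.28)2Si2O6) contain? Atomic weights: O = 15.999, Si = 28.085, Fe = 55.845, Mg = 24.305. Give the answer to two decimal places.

M((Mg0.72Fe0.28)2Si2O6) = 218.436 g/mol.
Mg contributes 1.44 × 24.305 = 34.999 g per mole.
34.999/218.436 = 0.1602 → 16.02%.

16.02 wt%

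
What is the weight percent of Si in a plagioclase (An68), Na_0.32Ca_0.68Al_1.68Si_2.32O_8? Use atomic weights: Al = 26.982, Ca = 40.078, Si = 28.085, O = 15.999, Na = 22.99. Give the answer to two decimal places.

23.86 mass %

Formula mass = 0.32×22.99 + 0.68×40.078 + 1.68×26.982 + 2.32×28.085 + 8×15.999 = 273.089 g/mol, of which 65.157 g is Si.
So Si makes up 65.157/273.089 = 0.2386 of the mass, i.e. 23.86%.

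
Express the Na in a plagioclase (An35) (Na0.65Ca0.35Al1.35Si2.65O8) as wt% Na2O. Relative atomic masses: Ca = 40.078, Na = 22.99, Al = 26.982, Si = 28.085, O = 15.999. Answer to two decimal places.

M(Na0.65Ca0.35Al1.35Si2.65O8) = 267.814 g/mol; M(Na2O) = 61.979 g/mol.
Moles Na2O per formula unit = 0.65 Na ÷ 2 = 0.3250.
Na2O fraction = (0.3250 × 61.979) / 267.814 = 20.143/267.814 = 0.0752.

7.52 wt%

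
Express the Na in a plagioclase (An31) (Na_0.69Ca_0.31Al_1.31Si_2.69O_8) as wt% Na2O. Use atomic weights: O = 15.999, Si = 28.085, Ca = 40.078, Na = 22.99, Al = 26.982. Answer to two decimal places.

8.00 wt%

Molar mass of Na_0.69Ca_0.31Al_1.31Si_2.69O_8 = 0.69·22.99 + 0.31·40.078 + 1.31·26.982 + 2.69·28.085 + 8·15.999 = 267.174 g/mol.
Each formula unit contains 0.69 Na, equivalent to 0.69/2 = 0.3450 mol Na2O.
M(Na2O) = 2×22.99 + 1×15.999 = 61.979 g/mol.
Mass of Na2O per formula unit = 0.3450 × 61.979 = 21.383 g.
Na2O wt% = 21.383 / 267.174 × 100 = 8.00%.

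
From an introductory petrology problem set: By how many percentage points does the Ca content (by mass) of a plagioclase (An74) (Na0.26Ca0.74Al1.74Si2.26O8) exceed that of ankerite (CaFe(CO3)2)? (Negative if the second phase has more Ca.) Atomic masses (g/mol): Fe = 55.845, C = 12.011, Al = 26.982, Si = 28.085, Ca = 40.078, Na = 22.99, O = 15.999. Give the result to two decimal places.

-7.74 percentage points

Ca in Na0.26Ca0.74Al1.74Si2.26O8: molar mass 274.048 g/mol; 0.74×40.078 = 29.658 g → 10.82 wt%.
Ca in CaFe(CO3)2: molar mass 215.939 g/mol; 1×40.078 = 40.078 g → 18.56 wt%.
Difference = 10.82 − 18.56 = -7.74 percentage points.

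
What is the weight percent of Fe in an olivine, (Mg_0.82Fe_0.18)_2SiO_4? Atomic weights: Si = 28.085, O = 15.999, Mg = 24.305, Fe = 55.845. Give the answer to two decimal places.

Molar mass of (Mg_0.82Fe_0.18)_2SiO_4: 1.64·24.305 + 0.36·55.845 + 1·28.085 + 4·15.999 = 152.045 g/mol.
Mass of Fe per formula unit: 0.36 × 55.845 = 20.104 g.
Weight fraction Fe = 20.104 / 152.045 = 0.1322.

13.22 mass %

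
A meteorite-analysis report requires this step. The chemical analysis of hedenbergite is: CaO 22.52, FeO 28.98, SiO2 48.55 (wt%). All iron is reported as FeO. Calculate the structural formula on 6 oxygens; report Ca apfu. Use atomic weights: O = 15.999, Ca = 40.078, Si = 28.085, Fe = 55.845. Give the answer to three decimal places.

0.995 Ca apfu

CaO: 22.52/56.077 = 0.40159 mol → 0.40159 mol Ca, 0.40159 mol O.
FeO: 28.98/71.844 = 0.40337 mol → 0.40337 mol Fe, 0.40337 mol O.
SiO2: 48.55/60.083 = 0.80805 mol → 0.80805 mol Si, 1.61610 mol O.
Total oxygen = 2.42106 mol. Normalization factor = 6/2.42106 = 2.47825.
Ca per 6 O = 0.40159 × 2.47825 = 0.995.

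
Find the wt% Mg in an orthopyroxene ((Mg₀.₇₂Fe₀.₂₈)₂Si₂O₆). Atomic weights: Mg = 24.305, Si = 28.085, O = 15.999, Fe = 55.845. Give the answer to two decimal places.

16.02 weight percent

M((Mg₀.₇₂Fe₀.₂₈)₂Si₂O₆) = 218.436 g/mol.
Mg contributes 1.44 × 24.305 = 34.999 g per mole.
34.999/218.436 = 0.1602 → 16.02%.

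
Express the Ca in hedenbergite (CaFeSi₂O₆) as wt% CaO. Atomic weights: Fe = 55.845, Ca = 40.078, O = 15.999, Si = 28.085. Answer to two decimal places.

Molar mass of CaFeSi₂O₆ = 1×40.078 + 1×55.845 + 2×28.085 + 6×15.999 = 248.087 g/mol.
Each formula unit contains 1 Ca, equivalent to 1/1 = 1.0000 mol CaO.
M(CaO) = 1×40.078 + 1×15.999 = 56.077 g/mol.
Mass of CaO per formula unit = 1.0000 × 56.077 = 56.077 g.
CaO wt% = 56.077 / 248.087 × 100 = 22.60%.

22.60 wt%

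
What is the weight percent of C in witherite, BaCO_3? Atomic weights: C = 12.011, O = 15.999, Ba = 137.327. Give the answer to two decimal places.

Formula mass = 1·137.327 + 1·12.011 + 3·15.999 = 197.335 g/mol, of which 12.011 g is C.
So C makes up 12.011/197.335 = 0.0609 of the mass, i.e. 6.09%.

6.09 wt%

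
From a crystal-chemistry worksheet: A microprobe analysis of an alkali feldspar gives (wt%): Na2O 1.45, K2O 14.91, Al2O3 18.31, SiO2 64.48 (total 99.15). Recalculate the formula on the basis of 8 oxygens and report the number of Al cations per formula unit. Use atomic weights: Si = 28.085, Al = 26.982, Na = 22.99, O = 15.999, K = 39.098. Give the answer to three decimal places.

1.002 Al apfu

1.45 wt% Na2O ÷ 61.979 g/mol = 0.02340 mol, giving 0.04680 Na and 0.02340 O.
14.91 wt% K2O ÷ 94.195 g/mol = 0.15829 mol, giving 0.31658 K and 0.15829 O.
18.31 wt% Al2O3 ÷ 101.961 g/mol = 0.17958 mol, giving 0.35916 Al and 0.53874 O.
64.48 wt% SiO2 ÷ 60.083 g/mol = 1.07318 mol, giving 1.07318 Si and 2.14636 O.
Oxygen sums to 2.86679; scaling by 8/2.86679 = 2.79058 puts the formula on 8 O.
Al: 0.35916 × 2.79058 = 1.002 atoms per formula unit.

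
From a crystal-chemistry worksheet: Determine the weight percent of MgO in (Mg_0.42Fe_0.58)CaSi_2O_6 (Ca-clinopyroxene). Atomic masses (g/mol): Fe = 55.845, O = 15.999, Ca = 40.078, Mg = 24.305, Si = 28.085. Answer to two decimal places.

7.21 wt%

M((Mg_0.42Fe_0.58)CaSi_2O_6) = 234.840 g/mol; M(MgO) = 40.304 g/mol.
Moles MgO per formula unit = 0.42 Mg ÷ 1 = 0.4200.
MgO fraction = (0.4200 × 40.304) / 234.840 = 16.928/234.840 = 0.0721.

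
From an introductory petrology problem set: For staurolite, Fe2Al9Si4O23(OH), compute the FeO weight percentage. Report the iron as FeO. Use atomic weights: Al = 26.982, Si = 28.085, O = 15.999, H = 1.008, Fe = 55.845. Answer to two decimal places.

Molar mass of Fe2Al9Si4O23(OH) = 2×55.845 + 9×26.982 + 4×28.085 + 24×15.999 + 1×1.008 = 851.852 g/mol.
Each formula unit contains 2 Fe, equivalent to 2/1 = 2.0000 mol FeO.
M(FeO) = 1×55.845 + 1×15.999 = 71.844 g/mol.
Mass of FeO per formula unit = 2.0000 × 71.844 = 143.688 g.
FeO wt% = 143.688 / 851.852 × 100 = 16.87%.

16.87 wt%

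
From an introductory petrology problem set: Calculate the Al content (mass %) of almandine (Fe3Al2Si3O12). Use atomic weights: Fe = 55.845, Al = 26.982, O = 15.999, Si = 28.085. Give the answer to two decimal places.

10.84 mass %

Formula mass = 3·55.845 + 2·26.982 + 3·28.085 + 12·15.999 = 497.742 g/mol, of which 53.964 g is Al.
So Al makes up 53.964/497.742 = 0.1084 of the mass, i.e. 10.84%.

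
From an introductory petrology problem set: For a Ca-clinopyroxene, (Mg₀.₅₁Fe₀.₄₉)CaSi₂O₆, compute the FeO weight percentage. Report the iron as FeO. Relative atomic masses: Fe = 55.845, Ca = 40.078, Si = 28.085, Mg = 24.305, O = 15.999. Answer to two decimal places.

Molar mass of (Mg₀.₅₁Fe₀.₄₉)CaSi₂O₆ = 0.51*24.305 + 0.49*55.845 + 1*40.078 + 2*28.085 + 6*15.999 = 232.002 g/mol.
Each formula unit contains 0.49 Fe, equivalent to 0.49/1 = 0.4900 mol FeO.
M(FeO) = 1×55.845 + 1×15.999 = 71.844 g/mol.
Mass of FeO per formula unit = 0.4900 × 71.844 = 35.204 g.
FeO wt% = 35.204 / 232.002 × 100 = 15.17%.

15.17 wt%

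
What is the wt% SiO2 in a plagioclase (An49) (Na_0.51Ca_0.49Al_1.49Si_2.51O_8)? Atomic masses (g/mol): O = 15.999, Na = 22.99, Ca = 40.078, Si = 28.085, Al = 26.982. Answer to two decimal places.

55.84 wt%

Molar mass of Na_0.51Ca_0.49Al_1.49Si_2.51O_8 = 0.51*22.99 + 0.49*40.078 + 1.49*26.982 + 2.51*28.085 + 8*15.999 = 270.052 g/mol.
Each formula unit contains 2.51 Si, equivalent to 2.51/1 = 2.5100 mol SiO2.
M(SiO2) = 1×28.085 + 2×15.999 = 60.083 g/mol.
Mass of SiO2 per formula unit = 2.5100 × 60.083 = 150.808 g.
SiO2 wt% = 150.808 / 270.052 × 100 = 55.84%.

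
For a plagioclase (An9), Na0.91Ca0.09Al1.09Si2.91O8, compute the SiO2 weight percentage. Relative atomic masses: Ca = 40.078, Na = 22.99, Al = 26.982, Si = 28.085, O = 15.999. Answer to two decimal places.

66.31 wt%

Molar mass of Na0.91Ca0.09Al1.09Si2.91O8 = 0.91*22.99 + 0.09*40.078 + 1.09*26.982 + 2.91*28.085 + 8*15.999 = 263.658 g/mol.
Each formula unit contains 2.91 Si, equivalent to 2.91/1 = 2.9100 mol SiO2.
M(SiO2) = 1×28.085 + 2×15.999 = 60.083 g/mol.
Mass of SiO2 per formula unit = 2.9100 × 60.083 = 174.842 g.
SiO2 wt% = 174.842 / 263.658 × 100 = 66.31%.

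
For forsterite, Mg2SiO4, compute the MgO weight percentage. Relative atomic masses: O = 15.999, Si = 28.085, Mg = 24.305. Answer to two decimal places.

M(Mg2SiO4) = 140.691 g/mol; M(MgO) = 40.304 g/mol.
Moles MgO per formula unit = 2 Mg ÷ 1 = 2.0000.
MgO fraction = (2.0000 × 40.304) / 140.691 = 80.608/140.691 = 0.5729.

57.29 wt%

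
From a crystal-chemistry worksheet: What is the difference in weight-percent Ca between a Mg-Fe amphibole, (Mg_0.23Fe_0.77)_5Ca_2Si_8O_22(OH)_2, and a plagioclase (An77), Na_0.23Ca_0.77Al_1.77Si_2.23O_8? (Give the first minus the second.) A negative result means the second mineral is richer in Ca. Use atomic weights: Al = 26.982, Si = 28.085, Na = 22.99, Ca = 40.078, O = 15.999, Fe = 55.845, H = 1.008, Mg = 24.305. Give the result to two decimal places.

M((Mg_0.23Fe_0.77)_5Ca_2Si_8O_22(OH)_2) = 933.782 g/mol, so wt% Ca = 80.156/933.782 × 100 = 8.58%.
M(Na_0.23Ca_0.77Al_1.77Si_2.23O_8) = 274.527 g/mol, so wt% Ca = 30.860/274.527 × 100 = 11.24%.
8.58 − 11.24 = -2.66 pp.

-2.66 percentage points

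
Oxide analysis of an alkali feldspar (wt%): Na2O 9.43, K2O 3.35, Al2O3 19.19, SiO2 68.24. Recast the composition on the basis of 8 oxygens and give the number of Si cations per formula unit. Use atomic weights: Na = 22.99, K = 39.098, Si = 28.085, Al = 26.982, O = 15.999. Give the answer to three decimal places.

Na2O (M=61.979): mol = 0.15215; Na = 0.30430, O = 0.15215.
K2O (M=94.195): mol = 0.03556; K = 0.07112, O = 0.03556.
Al2O3 (M=101.961): mol = 0.18821; Al = 0.37642, O = 0.56463.
SiO2 (M=60.083): mol = 1.13576; Si = 1.13576, O = 2.27152.
ΣO = 3.02386; factor = 8/ΣO = 2.64563.
Si apfu = 1.13576 × 2.64563 = 3.005.

3.005 Si apfu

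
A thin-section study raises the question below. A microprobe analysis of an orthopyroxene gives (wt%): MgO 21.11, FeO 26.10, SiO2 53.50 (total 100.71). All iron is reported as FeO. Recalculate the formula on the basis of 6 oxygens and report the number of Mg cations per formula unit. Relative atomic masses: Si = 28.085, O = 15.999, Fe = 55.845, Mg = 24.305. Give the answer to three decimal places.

1.178 Mg apfu

MgO: 21.11/40.304 = 0.52377 mol → 0.52377 mol Mg, 0.52377 mol O.
FeO: 26.10/71.844 = 0.36329 mol → 0.36329 mol Fe, 0.36329 mol O.
SiO2: 53.50/60.083 = 0.89043 mol → 0.89043 mol Si, 1.78086 mol O.
Total oxygen = 2.66792 mol. Normalization factor = 6/2.66792 = 2.24894.
Mg per 6 O = 0.52377 × 2.24894 = 1.178.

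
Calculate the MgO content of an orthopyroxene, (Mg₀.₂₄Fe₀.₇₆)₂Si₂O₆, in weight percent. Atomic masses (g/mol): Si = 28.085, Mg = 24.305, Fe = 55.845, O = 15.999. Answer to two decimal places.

Formula mass = 248.715 g/mol.
0.48 Mg → 0.4800 mol MgO per formula unit; M(MgO) = 40.304, so MgO mass = 19.346 g.
19.346/248.715 × 100 = 7.78 wt%.

7.78 wt%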